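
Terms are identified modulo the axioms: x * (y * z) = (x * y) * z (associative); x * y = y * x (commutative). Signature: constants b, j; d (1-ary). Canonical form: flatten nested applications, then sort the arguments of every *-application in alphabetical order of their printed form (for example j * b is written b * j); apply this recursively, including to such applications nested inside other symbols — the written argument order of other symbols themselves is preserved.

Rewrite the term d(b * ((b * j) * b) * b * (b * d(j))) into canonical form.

Work inside:  b * ((b * j) * b) * b * (b * d(j))
Un-nest:  b * b * j * b * b * b * d(j)
Order the arguments:  b * b * b * b * b * d(j) * j
Reassemble:  d(b * b * b * b * b * d(j) * j)

Answer: d(b * b * b * b * b * d(j) * j)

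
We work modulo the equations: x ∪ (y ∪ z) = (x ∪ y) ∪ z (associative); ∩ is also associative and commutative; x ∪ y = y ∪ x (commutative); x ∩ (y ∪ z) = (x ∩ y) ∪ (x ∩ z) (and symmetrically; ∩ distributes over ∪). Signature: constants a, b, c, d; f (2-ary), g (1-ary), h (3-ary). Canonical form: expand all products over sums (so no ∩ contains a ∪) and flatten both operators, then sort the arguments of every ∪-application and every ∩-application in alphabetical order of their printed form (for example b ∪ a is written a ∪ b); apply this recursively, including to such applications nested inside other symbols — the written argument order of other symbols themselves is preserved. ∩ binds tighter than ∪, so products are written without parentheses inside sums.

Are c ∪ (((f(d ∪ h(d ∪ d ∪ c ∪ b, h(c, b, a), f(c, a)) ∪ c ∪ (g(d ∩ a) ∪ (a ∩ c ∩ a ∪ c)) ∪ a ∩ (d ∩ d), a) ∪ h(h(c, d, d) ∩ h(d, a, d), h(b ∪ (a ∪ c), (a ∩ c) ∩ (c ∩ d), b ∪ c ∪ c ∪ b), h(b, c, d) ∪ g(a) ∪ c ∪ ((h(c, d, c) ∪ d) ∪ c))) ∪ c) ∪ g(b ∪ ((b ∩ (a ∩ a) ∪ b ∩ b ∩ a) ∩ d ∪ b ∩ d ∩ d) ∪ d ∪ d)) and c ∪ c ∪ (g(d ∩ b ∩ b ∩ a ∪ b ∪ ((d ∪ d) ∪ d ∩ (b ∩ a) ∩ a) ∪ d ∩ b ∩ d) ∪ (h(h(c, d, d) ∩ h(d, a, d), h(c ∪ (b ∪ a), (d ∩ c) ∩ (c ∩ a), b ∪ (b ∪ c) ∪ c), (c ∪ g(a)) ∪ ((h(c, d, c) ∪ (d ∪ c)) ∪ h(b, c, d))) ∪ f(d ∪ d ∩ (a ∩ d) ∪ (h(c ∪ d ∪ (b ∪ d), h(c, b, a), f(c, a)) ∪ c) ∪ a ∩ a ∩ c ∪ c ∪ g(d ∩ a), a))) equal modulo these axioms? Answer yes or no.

Answer: yes — both canonical forms are c ∪ c ∪ f(a ∩ a ∩ c ∪ a ∩ d ∩ d ∪ c ∪ c ∪ d ∪ g(a ∩ d) ∪ h(b ∪ c ∪ d ∪ d, h(c, b, a), f(c, a)), a) ∪ g(a ∩ a ∩ b ∩ d ∪ a ∩ b ∩ b ∩ d ∪ b ∪ b ∩ d ∩ d ∪ d ∪ d) ∪ h(h(c, d, d) ∩ h(d, a, d), h(a ∪ b ∪ c, a ∩ c ∩ c ∩ d, b ∪ b ∪ c ∪ c), c ∪ c ∪ d ∪ g(a) ∪ h(b, c, d) ∪ h(c, d, c))

Derivation:
Left:  c ∪ (((f(d ∪ h(d ∪ d ∪ c ∪ b, h(c, b, a), f(c, a)) ∪ c ∪ (g(d ∩ a) ∪ (a ∩ c ∩ a ∪ c)) ∪ a ∩ (d ∩ d), a) ∪ h(h(c, d, d) ∩ h(d, a, d), h(b ∪ (a ∪ c), (a ∩ c) ∩ (c ∩ d), b ∪ c ∪ c ∪ b), h(b, c, d) ∪ g(a) ∪ c ∪ ((h(c, d, c) ∪ d) ∪ c))) ∪ c) ∪ g(b ∪ ((b ∩ (a ∩ a) ∪ b ∩ b ∩ a) ∩ d ∪ b ∩ d ∩ d) ∪ d ∪ d))
  Expand:  c ∪ f(a ∩ a ∩ c ∪ a ∩ d ∩ d ∪ c ∪ c ∪ d ∪ g(a ∩ d) ∪ h(b ∪ c ∪ d ∪ d, h(c, b, a), f(c, a)), a) ∪ h(h(c, d, d) ∩ h(d, a, d), h(a ∪ b ∪ c, a ∩ c ∩ c ∩ d, b ∪ b ∪ c ∪ c), c ∪ c ∪ d ∪ g(a) ∪ h(b, c, d) ∪ h(c, d, c)) ∪ c ∪ g(a ∩ a ∩ b ∩ d ∪ a ∩ b ∩ b ∩ d ∪ b ∪ b ∩ d ∩ d ∪ d ∪ d)
  Sort arguments:  c ∪ c ∪ f(a ∩ a ∩ c ∪ a ∩ d ∩ d ∪ c ∪ c ∪ d ∪ g(a ∩ d) ∪ h(b ∪ c ∪ d ∪ d, h(c, b, a), f(c, a)), a) ∪ g(a ∩ a ∩ b ∩ d ∪ a ∩ b ∩ b ∩ d ∪ b ∪ b ∩ d ∩ d ∪ d ∪ d) ∪ h(h(c, d, d) ∩ h(d, a, d), h(a ∪ b ∪ c, a ∩ c ∩ c ∩ d, b ∪ b ∪ c ∪ c), c ∪ c ∪ d ∪ g(a) ∪ h(b, c, d) ∪ h(c, d, c))
Right:  c ∪ c ∪ (g(d ∩ b ∩ b ∩ a ∪ b ∪ ((d ∪ d) ∪ d ∩ (b ∩ a) ∩ a) ∪ d ∩ b ∩ d) ∪ (h(h(c, d, d) ∩ h(d, a, d), h(c ∪ (b ∪ a), (d ∩ c) ∩ (c ∩ a), b ∪ (b ∪ c) ∪ c), (c ∪ g(a)) ∪ ((h(c, d, c) ∪ (d ∪ c)) ∪ h(b, c, d))) ∪ f(d ∪ d ∩ (a ∩ d) ∪ (h(c ∪ d ∪ (b ∪ d), h(c, b, a), f(c, a)) ∪ c) ∪ a ∩ a ∩ c ∪ c ∪ g(d ∩ a), a)))
  Merge nested applications:  c ∪ c ∪ g(a ∩ a ∩ b ∩ d ∪ a ∩ b ∩ b ∩ d ∪ b ∪ b ∩ d ∩ d ∪ d ∪ d) ∪ h(h(c, d, d) ∩ h(d, a, d), h(a ∪ b ∪ c, a ∩ c ∩ c ∩ d, b ∪ b ∪ c ∪ c), c ∪ c ∪ d ∪ g(a) ∪ h(b, c, d) ∪ h(c, d, c)) ∪ f(a ∩ a ∩ c ∪ a ∩ d ∩ d ∪ c ∪ c ∪ d ∪ g(a ∩ d) ∪ h(b ∪ c ∪ d ∪ d, h(c, b, a), f(c, a)), a)
  Sort:  c ∪ c ∪ f(a ∩ a ∩ c ∪ a ∩ d ∩ d ∪ c ∪ c ∪ d ∪ g(a ∩ d) ∪ h(b ∪ c ∪ d ∪ d, h(c, b, a), f(c, a)), a) ∪ g(a ∩ a ∩ b ∩ d ∪ a ∩ b ∩ b ∩ d ∪ b ∪ b ∩ d ∩ d ∪ d ∪ d) ∪ h(h(c, d, d) ∩ h(d, a, d), h(a ∪ b ∪ c, a ∩ c ∩ c ∩ d, b ∪ b ∪ c ∪ c), c ∪ c ∪ d ∪ g(a) ∪ h(b, c, d) ∪ h(c, d, c))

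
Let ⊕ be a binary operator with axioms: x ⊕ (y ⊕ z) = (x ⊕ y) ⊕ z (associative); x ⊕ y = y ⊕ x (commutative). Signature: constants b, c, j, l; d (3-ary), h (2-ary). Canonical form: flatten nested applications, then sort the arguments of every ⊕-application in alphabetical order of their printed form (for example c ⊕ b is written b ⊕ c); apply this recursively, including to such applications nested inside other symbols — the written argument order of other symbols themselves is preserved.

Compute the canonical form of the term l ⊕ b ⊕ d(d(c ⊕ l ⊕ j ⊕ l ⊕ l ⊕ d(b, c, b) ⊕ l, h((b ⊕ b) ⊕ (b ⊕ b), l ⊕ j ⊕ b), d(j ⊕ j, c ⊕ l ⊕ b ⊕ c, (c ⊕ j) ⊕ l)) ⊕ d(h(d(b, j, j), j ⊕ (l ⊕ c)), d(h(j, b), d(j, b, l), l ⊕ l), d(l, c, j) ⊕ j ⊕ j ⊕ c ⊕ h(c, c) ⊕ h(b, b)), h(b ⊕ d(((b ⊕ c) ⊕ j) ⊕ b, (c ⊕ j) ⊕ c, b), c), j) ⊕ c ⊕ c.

Answer: b ⊕ c ⊕ c ⊕ d(d(c ⊕ d(b, c, b) ⊕ j ⊕ l ⊕ l ⊕ l ⊕ l, h(b ⊕ b ⊕ b ⊕ b, b ⊕ j ⊕ l), d(j ⊕ j, b ⊕ c ⊕ c ⊕ l, c ⊕ j ⊕ l)) ⊕ d(h(d(b, j, j), c ⊕ j ⊕ l), d(h(j, b), d(j, b, l), l ⊕ l), c ⊕ d(l, c, j) ⊕ h(b, b) ⊕ h(c, c) ⊕ j ⊕ j), h(b ⊕ d(b ⊕ b ⊕ c ⊕ j, c ⊕ c ⊕ j, b), c), j) ⊕ l

Derivation:
Inside:  d(d(c ⊕ l ⊕ j ⊕ l ⊕ l ⊕ d(b, c, b) ⊕ l, h((b ⊕ b) ⊕ (b ⊕ b), l ⊕ j ⊕ b), d(j ⊕ j, c ⊕ l ⊕ b ⊕ c, (c ⊕ j) ⊕ l)) ⊕ d(h(d(b, j, j), j ⊕ (l ⊕ c)), d(h(j, b), d(j, b, l), l ⊕ l), d(l, c, j) ⊕ j ⊕ j ⊕ c ⊕ h(c, c) ⊕ h(b, b)), h(b ⊕ d(((b ⊕ c) ⊕ j) ⊕ b, (c ⊕ j) ⊕ c, b), c), j)  →  d(d(c ⊕ d(b, c, b) ⊕ j ⊕ l ⊕ l ⊕ l ⊕ l, h(b ⊕ b ⊕ b ⊕ b, b ⊕ j ⊕ l), d(j ⊕ j, b ⊕ c ⊕ c ⊕ l, c ⊕ j ⊕ l)) ⊕ d(h(d(b, j, j), c ⊕ j ⊕ l), d(h(j, b), d(j, b, l), l ⊕ l), c ⊕ d(l, c, j) ⊕ h(b, b) ⊕ h(c, c) ⊕ j ⊕ j), h(b ⊕ d(b ⊕ b ⊕ c ⊕ j, c ⊕ c ⊕ j, b), c), j)
Sort:  b ⊕ c ⊕ c ⊕ d(d(c ⊕ d(b, c, b) ⊕ j ⊕ l ⊕ l ⊕ l ⊕ l, h(b ⊕ b ⊕ b ⊕ b, b ⊕ j ⊕ l), d(j ⊕ j, b ⊕ c ⊕ c ⊕ l, c ⊕ j ⊕ l)) ⊕ d(h(d(b, j, j), c ⊕ j ⊕ l), d(h(j, b), d(j, b, l), l ⊕ l), c ⊕ d(l, c, j) ⊕ h(b, b) ⊕ h(c, c) ⊕ j ⊕ j), h(b ⊕ d(b ⊕ b ⊕ c ⊕ j, c ⊕ c ⊕ j, b), c), j) ⊕ l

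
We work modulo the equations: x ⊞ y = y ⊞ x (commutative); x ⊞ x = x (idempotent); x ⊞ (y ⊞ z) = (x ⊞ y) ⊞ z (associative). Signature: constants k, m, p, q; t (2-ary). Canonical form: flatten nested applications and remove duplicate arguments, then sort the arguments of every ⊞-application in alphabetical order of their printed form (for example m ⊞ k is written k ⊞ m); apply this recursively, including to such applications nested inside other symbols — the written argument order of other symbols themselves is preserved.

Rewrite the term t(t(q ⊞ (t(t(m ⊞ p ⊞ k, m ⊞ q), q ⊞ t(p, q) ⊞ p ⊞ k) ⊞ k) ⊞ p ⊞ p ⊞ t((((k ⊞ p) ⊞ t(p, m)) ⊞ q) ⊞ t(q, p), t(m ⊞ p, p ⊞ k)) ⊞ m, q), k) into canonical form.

Descend into:  q ⊞ (t(t(m ⊞ p ⊞ k, m ⊞ q), q ⊞ t(p, q) ⊞ p ⊞ k) ⊞ k) ⊞ p ⊞ p ⊞ t((((k ⊞ p) ⊞ t(p, m)) ⊞ q) ⊞ t(q, p), t(m ⊞ p, p ⊞ k)) ⊞ m
Merge nested applications:  q ⊞ t(t(m ⊞ p ⊞ k, m ⊞ q), q ⊞ t(p, q) ⊞ p ⊞ k) ⊞ k ⊞ p ⊞ p ⊞ t((((k ⊞ p) ⊞ t(p, m)) ⊞ q) ⊞ t(q, p), t(m ⊞ p, p ⊞ k)) ⊞ m
Inside:  t(t(m ⊞ p ⊞ k, m ⊞ q), q ⊞ t(p, q) ⊞ p ⊞ k)  →  t(t(k ⊞ m ⊞ p, m ⊞ q), k ⊞ p ⊞ q ⊞ t(p, q))
Simplify inside:  t((((k ⊞ p) ⊞ t(p, m)) ⊞ q) ⊞ t(q, p), t(m ⊞ p, p ⊞ k))  →  t(k ⊞ p ⊞ q ⊞ t(p, m) ⊞ t(q, p), t(m ⊞ p, k ⊞ p))
Deduplicate:  drop duplicate p
Order the arguments:  k ⊞ m ⊞ p ⊞ q ⊞ t(k ⊞ p ⊞ q ⊞ t(p, m) ⊞ t(q, p), t(m ⊞ p, k ⊞ p)) ⊞ t(t(k ⊞ m ⊞ p, m ⊞ q), k ⊞ p ⊞ q ⊞ t(p, q))
Reassemble:  t(t(k ⊞ m ⊞ p ⊞ q ⊞ t(k ⊞ p ⊞ q ⊞ t(p, m) ⊞ t(q, p), t(m ⊞ p, k ⊞ p)) ⊞ t(t(k ⊞ m ⊞ p, m ⊞ q), k ⊞ p ⊞ q ⊞ t(p, q)), q), k)

Answer: t(t(k ⊞ m ⊞ p ⊞ q ⊞ t(k ⊞ p ⊞ q ⊞ t(p, m) ⊞ t(q, p), t(m ⊞ p, k ⊞ p)) ⊞ t(t(k ⊞ m ⊞ p, m ⊞ q), k ⊞ p ⊞ q ⊞ t(p, q)), q), k)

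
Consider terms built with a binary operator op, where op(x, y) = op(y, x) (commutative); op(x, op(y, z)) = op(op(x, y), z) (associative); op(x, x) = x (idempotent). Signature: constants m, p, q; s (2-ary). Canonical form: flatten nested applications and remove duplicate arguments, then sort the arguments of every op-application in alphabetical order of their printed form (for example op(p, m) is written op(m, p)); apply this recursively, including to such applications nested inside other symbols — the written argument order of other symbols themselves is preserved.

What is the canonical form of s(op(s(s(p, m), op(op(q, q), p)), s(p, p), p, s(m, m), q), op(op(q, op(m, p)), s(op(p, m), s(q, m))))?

Work inside:  op(s(s(p, m), op(op(q, q), p)), s(p, p), p, s(m, m), q)
Simplify inside:  s(s(p, m), op(op(q, q), p))  →  s(s(p, m), op(p, q))
Sort arguments:  op(p, q, s(m, m), s(p, p), s(s(p, m), op(p, q)))
Put back:  s(op(p, q, s(m, m), s(p, p), s(s(p, m), op(p, q))), op(m, p, q, s(op(m, p), s(q, m))))

Answer: s(op(p, q, s(m, m), s(p, p), s(s(p, m), op(p, q))), op(m, p, q, s(op(m, p), s(q, m))))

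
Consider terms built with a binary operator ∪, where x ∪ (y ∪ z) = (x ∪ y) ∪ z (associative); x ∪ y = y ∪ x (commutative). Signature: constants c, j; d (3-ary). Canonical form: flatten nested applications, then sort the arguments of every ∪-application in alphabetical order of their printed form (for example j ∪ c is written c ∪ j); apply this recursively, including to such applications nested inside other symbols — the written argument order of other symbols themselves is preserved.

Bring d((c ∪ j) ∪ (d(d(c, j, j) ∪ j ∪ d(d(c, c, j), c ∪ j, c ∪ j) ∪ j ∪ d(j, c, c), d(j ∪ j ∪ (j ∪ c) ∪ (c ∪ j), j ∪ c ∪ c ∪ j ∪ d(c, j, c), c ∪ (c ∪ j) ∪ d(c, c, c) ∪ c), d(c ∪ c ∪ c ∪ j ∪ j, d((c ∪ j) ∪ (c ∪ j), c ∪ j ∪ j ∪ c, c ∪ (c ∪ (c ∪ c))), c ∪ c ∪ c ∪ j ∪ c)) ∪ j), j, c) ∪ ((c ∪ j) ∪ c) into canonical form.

Answer: c ∪ c ∪ d(c ∪ d(d(c, j, j) ∪ d(d(c, c, j), c ∪ j, c ∪ j) ∪ d(j, c, c) ∪ j ∪ j, d(c ∪ c ∪ j ∪ j ∪ j ∪ j, c ∪ c ∪ d(c, j, c) ∪ j ∪ j, c ∪ c ∪ c ∪ d(c, c, c) ∪ j), d(c ∪ c ∪ c ∪ j ∪ j, d(c ∪ c ∪ j ∪ j, c ∪ c ∪ j ∪ j, c ∪ c ∪ c ∪ c), c ∪ c ∪ c ∪ c ∪ j)) ∪ j ∪ j, j, c) ∪ j

Derivation:
Flatten:  d((c ∪ j) ∪ (d(d(c, j, j) ∪ j ∪ d(d(c, c, j), c ∪ j, c ∪ j) ∪ j ∪ d(j, c, c), d(j ∪ j ∪ (j ∪ c) ∪ (c ∪ j), j ∪ c ∪ c ∪ j ∪ d(c, j, c), c ∪ (c ∪ j) ∪ d(c, c, c) ∪ c), d(c ∪ c ∪ c ∪ j ∪ j, d((c ∪ j) ∪ (c ∪ j), c ∪ j ∪ j ∪ c, c ∪ (c ∪ (c ∪ c))), c ∪ c ∪ c ∪ j ∪ c)) ∪ j), j, c) ∪ c ∪ j ∪ c
Canonicalize subterm:  d((c ∪ j) ∪ (d(d(c, j, j) ∪ j ∪ d(d(c, c, j), c ∪ j, c ∪ j) ∪ j ∪ d(j, c, c), d(j ∪ j ∪ (j ∪ c) ∪ (c ∪ j), j ∪ c ∪ c ∪ j ∪ d(c, j, c), c ∪ (c ∪ j) ∪ d(c, c, c) ∪ c), d(c ∪ c ∪ c ∪ j ∪ j, d((c ∪ j) ∪ (c ∪ j), c ∪ j ∪ j ∪ c, c ∪ (c ∪ (c ∪ c))), c ∪ c ∪ c ∪ j ∪ c)) ∪ j), j, c)  →  d(c ∪ d(d(c, j, j) ∪ d(d(c, c, j), c ∪ j, c ∪ j) ∪ d(j, c, c) ∪ j ∪ j, d(c ∪ c ∪ j ∪ j ∪ j ∪ j, c ∪ c ∪ d(c, j, c) ∪ j ∪ j, c ∪ c ∪ c ∪ d(c, c, c) ∪ j), d(c ∪ c ∪ c ∪ j ∪ j, d(c ∪ c ∪ j ∪ j, c ∪ c ∪ j ∪ j, c ∪ c ∪ c ∪ c), c ∪ c ∪ c ∪ c ∪ j)) ∪ j ∪ j, j, c)
Sort arguments:  c ∪ c ∪ d(c ∪ d(d(c, j, j) ∪ d(d(c, c, j), c ∪ j, c ∪ j) ∪ d(j, c, c) ∪ j ∪ j, d(c ∪ c ∪ j ∪ j ∪ j ∪ j, c ∪ c ∪ d(c, j, c) ∪ j ∪ j, c ∪ c ∪ c ∪ d(c, c, c) ∪ j), d(c ∪ c ∪ c ∪ j ∪ j, d(c ∪ c ∪ j ∪ j, c ∪ c ∪ j ∪ j, c ∪ c ∪ c ∪ c), c ∪ c ∪ c ∪ c ∪ j)) ∪ j ∪ j, j, c) ∪ j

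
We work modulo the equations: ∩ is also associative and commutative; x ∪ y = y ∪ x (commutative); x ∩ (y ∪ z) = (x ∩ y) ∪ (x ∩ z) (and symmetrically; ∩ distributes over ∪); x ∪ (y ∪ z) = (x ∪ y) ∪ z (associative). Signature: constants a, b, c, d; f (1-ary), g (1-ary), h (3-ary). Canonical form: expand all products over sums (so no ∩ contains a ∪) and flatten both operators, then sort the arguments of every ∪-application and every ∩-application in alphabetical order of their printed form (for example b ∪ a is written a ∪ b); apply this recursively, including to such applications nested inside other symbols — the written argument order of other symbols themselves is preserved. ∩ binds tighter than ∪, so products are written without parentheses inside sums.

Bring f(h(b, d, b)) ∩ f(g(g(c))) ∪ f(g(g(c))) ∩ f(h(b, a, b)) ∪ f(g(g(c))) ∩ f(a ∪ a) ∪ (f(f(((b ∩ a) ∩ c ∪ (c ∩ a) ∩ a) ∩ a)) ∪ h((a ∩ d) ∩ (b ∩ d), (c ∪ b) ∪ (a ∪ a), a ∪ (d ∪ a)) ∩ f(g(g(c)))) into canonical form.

Answer: f(a ∪ a) ∩ f(g(g(c))) ∪ f(f(a ∩ a ∩ a ∩ c ∪ a ∩ a ∩ b ∩ c)) ∪ f(g(g(c))) ∩ f(h(b, a, b)) ∪ f(g(g(c))) ∩ f(h(b, d, b)) ∪ f(g(g(c))) ∩ h(a ∩ b ∩ d ∩ d, a ∪ a ∪ b ∪ c, a ∪ a ∪ d)

Derivation:
Expand products over sums:  f(g(g(c))) ∩ f(h(b, d, b)) ∪ f(g(g(c))) ∩ f(h(b, a, b)) ∪ f(a ∪ a) ∩ f(g(g(c))) ∪ f(f(a ∩ a ∩ a ∩ c ∪ a ∩ a ∩ b ∩ c)) ∪ f(g(g(c))) ∩ h(a ∩ b ∩ d ∩ d, a ∪ a ∪ b ∪ c, a ∪ a ∪ d)
Sort:  f(a ∪ a) ∩ f(g(g(c))) ∪ f(f(a ∩ a ∩ a ∩ c ∪ a ∩ a ∩ b ∩ c)) ∪ f(g(g(c))) ∩ f(h(b, a, b)) ∪ f(g(g(c))) ∩ f(h(b, d, b)) ∪ f(g(g(c))) ∩ h(a ∩ b ∩ d ∩ d, a ∪ a ∪ b ∪ c, a ∪ a ∪ d)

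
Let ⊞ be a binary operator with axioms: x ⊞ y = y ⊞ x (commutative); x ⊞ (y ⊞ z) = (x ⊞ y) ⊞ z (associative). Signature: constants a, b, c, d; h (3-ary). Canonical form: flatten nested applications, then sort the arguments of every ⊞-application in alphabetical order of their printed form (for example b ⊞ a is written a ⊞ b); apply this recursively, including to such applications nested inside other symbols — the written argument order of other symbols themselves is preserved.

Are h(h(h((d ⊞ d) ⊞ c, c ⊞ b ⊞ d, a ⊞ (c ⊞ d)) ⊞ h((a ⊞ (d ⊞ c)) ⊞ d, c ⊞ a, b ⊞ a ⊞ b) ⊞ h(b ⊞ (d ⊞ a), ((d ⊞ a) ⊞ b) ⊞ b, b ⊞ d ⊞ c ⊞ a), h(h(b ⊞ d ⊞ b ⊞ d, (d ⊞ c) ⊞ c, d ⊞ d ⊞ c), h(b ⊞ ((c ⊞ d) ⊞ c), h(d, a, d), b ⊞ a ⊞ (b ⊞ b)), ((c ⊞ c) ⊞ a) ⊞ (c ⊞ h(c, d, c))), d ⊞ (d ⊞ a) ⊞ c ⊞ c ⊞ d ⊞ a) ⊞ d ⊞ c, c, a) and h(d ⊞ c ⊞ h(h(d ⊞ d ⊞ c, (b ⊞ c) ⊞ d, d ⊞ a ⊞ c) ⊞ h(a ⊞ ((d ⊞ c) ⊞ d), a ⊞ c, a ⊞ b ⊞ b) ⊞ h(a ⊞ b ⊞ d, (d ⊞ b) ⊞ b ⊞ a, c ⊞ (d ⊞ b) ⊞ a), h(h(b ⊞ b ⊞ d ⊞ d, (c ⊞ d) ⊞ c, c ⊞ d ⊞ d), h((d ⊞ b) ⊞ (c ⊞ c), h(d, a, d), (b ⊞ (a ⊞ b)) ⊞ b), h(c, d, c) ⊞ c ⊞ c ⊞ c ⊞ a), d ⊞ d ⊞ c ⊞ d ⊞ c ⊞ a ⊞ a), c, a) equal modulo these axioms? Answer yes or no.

Answer: yes — both canonical forms are h(c ⊞ d ⊞ h(h(a ⊞ b ⊞ d, a ⊞ b ⊞ b ⊞ d, a ⊞ b ⊞ c ⊞ d) ⊞ h(a ⊞ c ⊞ d ⊞ d, a ⊞ c, a ⊞ b ⊞ b) ⊞ h(c ⊞ d ⊞ d, b ⊞ c ⊞ d, a ⊞ c ⊞ d), h(h(b ⊞ b ⊞ d ⊞ d, c ⊞ c ⊞ d, c ⊞ d ⊞ d), h(b ⊞ c ⊞ c ⊞ d, h(d, a, d), a ⊞ b ⊞ b ⊞ b), a ⊞ c ⊞ c ⊞ c ⊞ h(c, d, c)), a ⊞ a ⊞ c ⊞ c ⊞ d ⊞ d ⊞ d), c, a)

Derivation:
Left:  h(h(h((d ⊞ d) ⊞ c, c ⊞ b ⊞ d, a ⊞ (c ⊞ d)) ⊞ h((a ⊞ (d ⊞ c)) ⊞ d, c ⊞ a, b ⊞ a ⊞ b) ⊞ h(b ⊞ (d ⊞ a), ((d ⊞ a) ⊞ b) ⊞ b, b ⊞ d ⊞ c ⊞ a), h(h(b ⊞ d ⊞ b ⊞ d, (d ⊞ c) ⊞ c, d ⊞ d ⊞ c), h(b ⊞ ((c ⊞ d) ⊞ c), h(d, a, d), b ⊞ a ⊞ (b ⊞ b)), ((c ⊞ c) ⊞ a) ⊞ (c ⊞ h(c, d, c))), d ⊞ (d ⊞ a) ⊞ c ⊞ c ⊞ d ⊞ a) ⊞ d ⊞ c, c, a)
  Work inside:  h(h((d ⊞ d) ⊞ c, c ⊞ b ⊞ d, a ⊞ (c ⊞ d)) ⊞ h((a ⊞ (d ⊞ c)) ⊞ d, c ⊞ a, b ⊞ a ⊞ b) ⊞ h(b ⊞ (d ⊞ a), ((d ⊞ a) ⊞ b) ⊞ b, b ⊞ d ⊞ c ⊞ a), h(h(b ⊞ d ⊞ b ⊞ d, (d ⊞ c) ⊞ c, d ⊞ d ⊞ c), h(b ⊞ ((c ⊞ d) ⊞ c), h(d, a, d), b ⊞ a ⊞ (b ⊞ b)), ((c ⊞ c) ⊞ a) ⊞ (c ⊞ h(c, d, c))), d ⊞ (d ⊞ a) ⊞ c ⊞ c ⊞ d ⊞ a) ⊞ d ⊞ c
  Canonicalize subterm:  h(h((d ⊞ d) ⊞ c, c ⊞ b ⊞ d, a ⊞ (c ⊞ d)) ⊞ h((a ⊞ (d ⊞ c)) ⊞ d, c ⊞ a, b ⊞ a ⊞ b) ⊞ h(b ⊞ (d ⊞ a), ((d ⊞ a) ⊞ b) ⊞ b, b ⊞ d ⊞ c ⊞ a), h(h(b ⊞ d ⊞ b ⊞ d, (d ⊞ c) ⊞ c, d ⊞ d ⊞ c), h(b ⊞ ((c ⊞ d) ⊞ c), h(d, a, d), b ⊞ a ⊞ (b ⊞ b)), ((c ⊞ c) ⊞ a) ⊞ (c ⊞ h(c, d, c))), d ⊞ (d ⊞ a) ⊞ c ⊞ c ⊞ d ⊞ a)  →  h(h(a ⊞ b ⊞ d, a ⊞ b ⊞ b ⊞ d, a ⊞ b ⊞ c ⊞ d) ⊞ h(a ⊞ c ⊞ d ⊞ d, a ⊞ c, a ⊞ b ⊞ b) ⊞ h(c ⊞ d ⊞ d, b ⊞ c ⊞ d, a ⊞ c ⊞ d), h(h(b ⊞ b ⊞ d ⊞ d, c ⊞ c ⊞ d, c ⊞ d ⊞ d), h(b ⊞ c ⊞ c ⊞ d, h(d, a, d), a ⊞ b ⊞ b ⊞ b), a ⊞ c ⊞ c ⊞ c ⊞ h(c, d, c)), a ⊞ a ⊞ c ⊞ c ⊞ d ⊞ d ⊞ d)
  Order the arguments:  c ⊞ d ⊞ h(h(a ⊞ b ⊞ d, a ⊞ b ⊞ b ⊞ d, a ⊞ b ⊞ c ⊞ d) ⊞ h(a ⊞ c ⊞ d ⊞ d, a ⊞ c, a ⊞ b ⊞ b) ⊞ h(c ⊞ d ⊞ d, b ⊞ c ⊞ d, a ⊞ c ⊞ d), h(h(b ⊞ b ⊞ d ⊞ d, c ⊞ c ⊞ d, c ⊞ d ⊞ d), h(b ⊞ c ⊞ c ⊞ d, h(d, a, d), a ⊞ b ⊞ b ⊞ b), a ⊞ c ⊞ c ⊞ c ⊞ h(c, d, c)), a ⊞ a ⊞ c ⊞ c ⊞ d ⊞ d ⊞ d)
  Rebuild:  h(c ⊞ d ⊞ h(h(a ⊞ b ⊞ d, a ⊞ b ⊞ b ⊞ d, a ⊞ b ⊞ c ⊞ d) ⊞ h(a ⊞ c ⊞ d ⊞ d, a ⊞ c, a ⊞ b ⊞ b) ⊞ h(c ⊞ d ⊞ d, b ⊞ c ⊞ d, a ⊞ c ⊞ d), h(h(b ⊞ b ⊞ d ⊞ d, c ⊞ c ⊞ d, c ⊞ d ⊞ d), h(b ⊞ c ⊞ c ⊞ d, h(d, a, d), a ⊞ b ⊞ b ⊞ b), a ⊞ c ⊞ c ⊞ c ⊞ h(c, d, c)), a ⊞ a ⊞ c ⊞ c ⊞ d ⊞ d ⊞ d), c, a)
Right:  h(d ⊞ c ⊞ h(h(d ⊞ d ⊞ c, (b ⊞ c) ⊞ d, d ⊞ a ⊞ c) ⊞ h(a ⊞ ((d ⊞ c) ⊞ d), a ⊞ c, a ⊞ b ⊞ b) ⊞ h(a ⊞ b ⊞ d, (d ⊞ b) ⊞ b ⊞ a, c ⊞ (d ⊞ b) ⊞ a), h(h(b ⊞ b ⊞ d ⊞ d, (c ⊞ d) ⊞ c, c ⊞ d ⊞ d), h((d ⊞ b) ⊞ (c ⊞ c), h(d, a, d), (b ⊞ (a ⊞ b)) ⊞ b), h(c, d, c) ⊞ c ⊞ c ⊞ c ⊞ a), d ⊞ d ⊞ c ⊞ d ⊞ c ⊞ a ⊞ a), c, a)
  Work inside:  d ⊞ c ⊞ h(h(d ⊞ d ⊞ c, (b ⊞ c) ⊞ d, d ⊞ a ⊞ c) ⊞ h(a ⊞ ((d ⊞ c) ⊞ d), a ⊞ c, a ⊞ b ⊞ b) ⊞ h(a ⊞ b ⊞ d, (d ⊞ b) ⊞ b ⊞ a, c ⊞ (d ⊞ b) ⊞ a), h(h(b ⊞ b ⊞ d ⊞ d, (c ⊞ d) ⊞ c, c ⊞ d ⊞ d), h((d ⊞ b) ⊞ (c ⊞ c), h(d, a, d), (b ⊞ (a ⊞ b)) ⊞ b), h(c, d, c) ⊞ c ⊞ c ⊞ c ⊞ a), d ⊞ d ⊞ c ⊞ d ⊞ c ⊞ a ⊞ a)
  Simplify inside:  h(h(d ⊞ d ⊞ c, (b ⊞ c) ⊞ d, d ⊞ a ⊞ c) ⊞ h(a ⊞ ((d ⊞ c) ⊞ d), a ⊞ c, a ⊞ b ⊞ b) ⊞ h(a ⊞ b ⊞ d, (d ⊞ b) ⊞ b ⊞ a, c ⊞ (d ⊞ b) ⊞ a), h(h(b ⊞ b ⊞ d ⊞ d, (c ⊞ d) ⊞ c, c ⊞ d ⊞ d), h((d ⊞ b) ⊞ (c ⊞ c), h(d, a, d), (b ⊞ (a ⊞ b)) ⊞ b), h(c, d, c) ⊞ c ⊞ c ⊞ c ⊞ a), d ⊞ d ⊞ c ⊞ d ⊞ c ⊞ a ⊞ a)  →  h(h(a ⊞ b ⊞ d, a ⊞ b ⊞ b ⊞ d, a ⊞ b ⊞ c ⊞ d) ⊞ h(a ⊞ c ⊞ d ⊞ d, a ⊞ c, a ⊞ b ⊞ b) ⊞ h(c ⊞ d ⊞ d, b ⊞ c ⊞ d, a ⊞ c ⊞ d), h(h(b ⊞ b ⊞ d ⊞ d, c ⊞ c ⊞ d, c ⊞ d ⊞ d), h(b ⊞ c ⊞ c ⊞ d, h(d, a, d), a ⊞ b ⊞ b ⊞ b), a ⊞ c ⊞ c ⊞ c ⊞ h(c, d, c)), a ⊞ a ⊞ c ⊞ c ⊞ d ⊞ d ⊞ d)
  Order the arguments:  c ⊞ d ⊞ h(h(a ⊞ b ⊞ d, a ⊞ b ⊞ b ⊞ d, a ⊞ b ⊞ c ⊞ d) ⊞ h(a ⊞ c ⊞ d ⊞ d, a ⊞ c, a ⊞ b ⊞ b) ⊞ h(c ⊞ d ⊞ d, b ⊞ c ⊞ d, a ⊞ c ⊞ d), h(h(b ⊞ b ⊞ d ⊞ d, c ⊞ c ⊞ d, c ⊞ d ⊞ d), h(b ⊞ c ⊞ c ⊞ d, h(d, a, d), a ⊞ b ⊞ b ⊞ b), a ⊞ c ⊞ c ⊞ c ⊞ h(c, d, c)), a ⊞ a ⊞ c ⊞ c ⊞ d ⊞ d ⊞ d)
  Reassemble:  h(c ⊞ d ⊞ h(h(a ⊞ b ⊞ d, a ⊞ b ⊞ b ⊞ d, a ⊞ b ⊞ c ⊞ d) ⊞ h(a ⊞ c ⊞ d ⊞ d, a ⊞ c, a ⊞ b ⊞ b) ⊞ h(c ⊞ d ⊞ d, b ⊞ c ⊞ d, a ⊞ c ⊞ d), h(h(b ⊞ b ⊞ d ⊞ d, c ⊞ c ⊞ d, c ⊞ d ⊞ d), h(b ⊞ c ⊞ c ⊞ d, h(d, a, d), a ⊞ b ⊞ b ⊞ b), a ⊞ c ⊞ c ⊞ c ⊞ h(c, d, c)), a ⊞ a ⊞ c ⊞ c ⊞ d ⊞ d ⊞ d), c, a)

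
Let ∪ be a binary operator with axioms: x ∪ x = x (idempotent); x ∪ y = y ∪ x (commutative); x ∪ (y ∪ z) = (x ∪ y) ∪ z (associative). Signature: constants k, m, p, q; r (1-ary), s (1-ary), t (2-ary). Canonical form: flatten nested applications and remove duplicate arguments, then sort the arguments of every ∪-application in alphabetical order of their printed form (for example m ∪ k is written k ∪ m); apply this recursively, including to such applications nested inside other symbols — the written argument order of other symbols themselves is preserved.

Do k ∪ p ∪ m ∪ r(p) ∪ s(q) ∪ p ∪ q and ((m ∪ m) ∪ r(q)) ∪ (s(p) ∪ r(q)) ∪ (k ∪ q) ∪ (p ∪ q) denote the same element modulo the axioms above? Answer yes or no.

Answer: no — k ∪ m ∪ p ∪ q ∪ r(p) ∪ s(q) vs k ∪ m ∪ p ∪ q ∪ r(q) ∪ s(p)

Derivation:
Left:  k ∪ p ∪ m ∪ r(p) ∪ s(q) ∪ p ∪ q
  Drop duplicates:  drop duplicate p
  Order the arguments:  k ∪ m ∪ p ∪ q ∪ r(p) ∪ s(q)
Right:  ((m ∪ m) ∪ r(q)) ∪ (s(p) ∪ r(q)) ∪ (k ∪ q) ∪ (p ∪ q)
  Flatten:  m ∪ m ∪ r(q) ∪ s(p) ∪ r(q) ∪ k ∪ q ∪ p ∪ q
  Idempotence:  drop duplicate m, r(q), q
  Sort:  k ∪ m ∪ p ∪ q ∪ r(q) ∪ s(p)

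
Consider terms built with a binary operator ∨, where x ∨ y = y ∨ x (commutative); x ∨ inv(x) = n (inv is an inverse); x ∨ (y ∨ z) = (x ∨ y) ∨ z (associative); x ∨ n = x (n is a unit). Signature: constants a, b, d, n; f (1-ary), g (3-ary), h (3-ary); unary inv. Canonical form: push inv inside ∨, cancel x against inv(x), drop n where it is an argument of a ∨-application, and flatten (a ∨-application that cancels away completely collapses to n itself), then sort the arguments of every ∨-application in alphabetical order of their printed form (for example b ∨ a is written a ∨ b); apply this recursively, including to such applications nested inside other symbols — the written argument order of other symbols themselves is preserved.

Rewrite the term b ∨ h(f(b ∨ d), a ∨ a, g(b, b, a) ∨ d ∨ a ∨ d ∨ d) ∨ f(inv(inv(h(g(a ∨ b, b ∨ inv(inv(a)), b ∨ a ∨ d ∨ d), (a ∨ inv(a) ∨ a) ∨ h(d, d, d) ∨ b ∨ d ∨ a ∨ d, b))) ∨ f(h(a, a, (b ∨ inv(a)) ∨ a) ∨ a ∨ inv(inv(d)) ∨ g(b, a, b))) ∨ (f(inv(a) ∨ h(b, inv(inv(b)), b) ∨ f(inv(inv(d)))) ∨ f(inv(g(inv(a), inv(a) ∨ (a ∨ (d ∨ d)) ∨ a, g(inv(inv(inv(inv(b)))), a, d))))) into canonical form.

Push inv inside:  distribute inv over ∨ and collapse double inv
Collect terms:  b ∨ h(f(b ∨ d), a ∨ a, a ∨ d ∨ d ∨ d ∨ g(b, b, a)) ∨ f(f(a ∨ d ∨ g(b, a, b) ∨ h(a, a, b)) ∨ h(g(a ∨ b, a ∨ b, a ∨ b ∨ d ∨ d), a ∨ a ∨ b ∨ d ∨ d ∨ h(d, d, d), b)) ∨ f(f(d) ∨ h(b, b, b) ∨ inv(a)) ∨ f(inv(g(inv(a), a ∨ d ∨ d, g(b, a, d))))
Sort:  b ∨ f(f(a ∨ d ∨ g(b, a, b) ∨ h(a, a, b)) ∨ h(g(a ∨ b, a ∨ b, a ∨ b ∨ d ∨ d), a ∨ a ∨ b ∨ d ∨ d ∨ h(d, d, d), b)) ∨ f(f(d) ∨ h(b, b, b) ∨ inv(a)) ∨ f(inv(g(inv(a), a ∨ d ∨ d, g(b, a, d)))) ∨ h(f(b ∨ d), a ∨ a, a ∨ d ∨ d ∨ d ∨ g(b, b, a))

Answer: b ∨ f(f(a ∨ d ∨ g(b, a, b) ∨ h(a, a, b)) ∨ h(g(a ∨ b, a ∨ b, a ∨ b ∨ d ∨ d), a ∨ a ∨ b ∨ d ∨ d ∨ h(d, d, d), b)) ∨ f(f(d) ∨ h(b, b, b) ∨ inv(a)) ∨ f(inv(g(inv(a), a ∨ d ∨ d, g(b, a, d)))) ∨ h(f(b ∨ d), a ∨ a, a ∨ d ∨ d ∨ d ∨ g(b, b, a))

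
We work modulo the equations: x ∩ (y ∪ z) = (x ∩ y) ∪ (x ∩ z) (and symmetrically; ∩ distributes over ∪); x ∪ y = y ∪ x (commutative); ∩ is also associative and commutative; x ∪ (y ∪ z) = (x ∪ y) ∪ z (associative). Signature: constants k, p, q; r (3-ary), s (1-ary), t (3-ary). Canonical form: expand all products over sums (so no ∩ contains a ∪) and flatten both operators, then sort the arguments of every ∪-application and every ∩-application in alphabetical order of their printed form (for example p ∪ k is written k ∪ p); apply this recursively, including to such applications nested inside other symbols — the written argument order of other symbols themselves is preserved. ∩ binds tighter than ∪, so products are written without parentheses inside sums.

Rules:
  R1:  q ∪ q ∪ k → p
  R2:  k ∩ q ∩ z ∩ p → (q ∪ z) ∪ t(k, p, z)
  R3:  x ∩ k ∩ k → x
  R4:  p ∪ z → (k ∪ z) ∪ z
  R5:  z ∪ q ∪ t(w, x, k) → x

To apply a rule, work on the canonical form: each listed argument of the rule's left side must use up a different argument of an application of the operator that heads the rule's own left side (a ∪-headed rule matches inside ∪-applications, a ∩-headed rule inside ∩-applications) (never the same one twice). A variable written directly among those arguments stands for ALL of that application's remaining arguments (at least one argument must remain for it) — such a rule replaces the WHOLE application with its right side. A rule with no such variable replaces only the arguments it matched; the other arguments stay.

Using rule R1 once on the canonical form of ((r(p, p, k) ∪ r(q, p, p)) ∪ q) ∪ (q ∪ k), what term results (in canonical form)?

Canonical form:  k ∪ q ∪ q ∪ r(p, p, k) ∪ r(q, p, p)
Match R1:  consume k, q, q
Giving:  p ∪ r(p, p, k) ∪ r(q, p, p)

Answer: p ∪ r(p, p, k) ∪ r(q, p, p)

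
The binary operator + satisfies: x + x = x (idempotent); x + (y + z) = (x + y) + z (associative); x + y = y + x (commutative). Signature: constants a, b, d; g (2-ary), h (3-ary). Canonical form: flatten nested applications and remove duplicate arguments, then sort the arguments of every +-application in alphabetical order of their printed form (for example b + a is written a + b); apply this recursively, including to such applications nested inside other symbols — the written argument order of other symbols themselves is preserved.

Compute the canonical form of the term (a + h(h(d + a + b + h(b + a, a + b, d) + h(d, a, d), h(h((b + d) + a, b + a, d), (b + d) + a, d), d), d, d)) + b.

Answer: a + b + h(h(a + b + d + h(a + b, a + b, d) + h(d, a, d), h(h(a + b + d, a + b, d), a + b + d, d), d), d, d)

Derivation:
Un-nest:  a + h(h(d + a + b + h(b + a, a + b, d) + h(d, a, d), h(h((b + d) + a, b + a, d), (b + d) + a, d), d), d, d) + b
Simplify inside:  h(h(d + a + b + h(b + a, a + b, d) + h(d, a, d), h(h((b + d) + a, b + a, d), (b + d) + a, d), d), d, d)  →  h(h(a + b + d + h(a + b, a + b, d) + h(d, a, d), h(h(a + b + d, a + b, d), a + b + d, d), d), d, d)
Sort:  a + b + h(h(a + b + d + h(a + b, a + b, d) + h(d, a, d), h(h(a + b + d, a + b, d), a + b + d, d), d), d, d)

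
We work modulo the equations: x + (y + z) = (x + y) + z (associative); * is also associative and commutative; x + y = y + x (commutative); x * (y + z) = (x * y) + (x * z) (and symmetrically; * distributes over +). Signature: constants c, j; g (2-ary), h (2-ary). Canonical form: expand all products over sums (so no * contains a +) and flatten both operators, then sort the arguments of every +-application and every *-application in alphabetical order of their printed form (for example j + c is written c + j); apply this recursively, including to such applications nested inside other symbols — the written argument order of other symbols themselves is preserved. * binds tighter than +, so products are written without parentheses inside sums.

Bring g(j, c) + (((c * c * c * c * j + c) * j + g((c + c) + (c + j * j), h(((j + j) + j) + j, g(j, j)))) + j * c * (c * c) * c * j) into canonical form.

Answer: c * c * c * c * j * j + c * c * c * c * j * j + c * j + g(c + c + c + j * j, h(j + j + j + j, g(j, j))) + g(j, c)

Derivation:
Expand:  g(j, c) + c * c * c * c * j * j + c * j + g(c + c + c + j * j, h(j + j + j + j, g(j, j))) + c * c * c * c * j * j
Sort:  c * c * c * c * j * j + c * c * c * c * j * j + c * j + g(c + c + c + j * j, h(j + j + j + j, g(j, j))) + g(j, c)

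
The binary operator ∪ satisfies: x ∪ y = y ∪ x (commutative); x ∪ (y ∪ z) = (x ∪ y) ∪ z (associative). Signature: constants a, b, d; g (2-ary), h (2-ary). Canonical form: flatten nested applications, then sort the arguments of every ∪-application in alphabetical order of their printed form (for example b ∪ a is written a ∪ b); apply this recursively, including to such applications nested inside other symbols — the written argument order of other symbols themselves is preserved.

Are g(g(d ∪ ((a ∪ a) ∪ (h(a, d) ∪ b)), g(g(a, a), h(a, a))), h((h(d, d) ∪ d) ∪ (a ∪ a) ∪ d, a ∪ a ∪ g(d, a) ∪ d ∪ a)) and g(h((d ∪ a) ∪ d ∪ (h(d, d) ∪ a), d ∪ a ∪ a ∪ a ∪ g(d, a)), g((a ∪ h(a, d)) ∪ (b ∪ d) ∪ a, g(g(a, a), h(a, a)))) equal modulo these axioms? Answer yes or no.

Answer: no — g(g(a ∪ a ∪ b ∪ d ∪ h(a, d), g(g(a, a), h(a, a))), h(a ∪ a ∪ d ∪ d ∪ h(d, d), a ∪ a ∪ a ∪ d ∪ g(d, a))) vs g(h(a ∪ a ∪ d ∪ d ∪ h(d, d), a ∪ a ∪ a ∪ d ∪ g(d, a)), g(a ∪ a ∪ b ∪ d ∪ h(a, d), g(g(a, a), h(a, a))))

Derivation:
Left:  g(g(d ∪ ((a ∪ a) ∪ (h(a, d) ∪ b)), g(g(a, a), h(a, a))), h((h(d, d) ∪ d) ∪ (a ∪ a) ∪ d, a ∪ a ∪ g(d, a) ∪ d ∪ a))
  Work inside:  d ∪ ((a ∪ a) ∪ (h(a, d) ∪ b))
  Flatten:  d ∪ a ∪ a ∪ h(a, d) ∪ b
  Sort:  a ∪ a ∪ b ∪ d ∪ h(a, d)
  Rebuild:  g(g(a ∪ a ∪ b ∪ d ∪ h(a, d), g(g(a, a), h(a, a))), h(a ∪ a ∪ d ∪ d ∪ h(d, d), a ∪ a ∪ a ∪ d ∪ g(d, a)))
Right:  g(h((d ∪ a) ∪ d ∪ (h(d, d) ∪ a), d ∪ a ∪ a ∪ a ∪ g(d, a)), g((a ∪ h(a, d)) ∪ (b ∪ d) ∪ a, g(g(a, a), h(a, a))))
  Descend into:  (a ∪ h(a, d)) ∪ (b ∪ d) ∪ a
  Flatten:  a ∪ h(a, d) ∪ b ∪ d ∪ a
  Sort arguments:  a ∪ a ∪ b ∪ d ∪ h(a, d)
  Put back:  g(h(a ∪ a ∪ d ∪ d ∪ h(d, d), a ∪ a ∪ a ∪ d ∪ g(d, a)), g(a ∪ a ∪ b ∪ d ∪ h(a, d), g(g(a, a), h(a, a))))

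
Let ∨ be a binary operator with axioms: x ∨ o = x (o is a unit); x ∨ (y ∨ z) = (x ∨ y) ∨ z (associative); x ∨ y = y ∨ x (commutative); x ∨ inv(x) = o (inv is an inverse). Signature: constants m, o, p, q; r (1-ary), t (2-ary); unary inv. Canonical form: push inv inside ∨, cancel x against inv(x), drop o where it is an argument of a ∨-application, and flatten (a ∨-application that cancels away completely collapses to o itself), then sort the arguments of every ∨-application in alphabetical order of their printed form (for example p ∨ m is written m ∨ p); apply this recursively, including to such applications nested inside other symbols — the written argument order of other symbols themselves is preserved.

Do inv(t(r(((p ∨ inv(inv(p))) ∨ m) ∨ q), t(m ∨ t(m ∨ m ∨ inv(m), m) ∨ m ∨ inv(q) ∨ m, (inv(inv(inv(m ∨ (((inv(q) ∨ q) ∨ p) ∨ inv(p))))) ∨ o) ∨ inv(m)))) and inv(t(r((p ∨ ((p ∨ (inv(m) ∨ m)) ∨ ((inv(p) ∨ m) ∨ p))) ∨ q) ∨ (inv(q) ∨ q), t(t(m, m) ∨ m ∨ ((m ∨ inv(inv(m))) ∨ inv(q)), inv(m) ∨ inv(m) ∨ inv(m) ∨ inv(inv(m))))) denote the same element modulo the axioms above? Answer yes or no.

Answer: yes — both canonical forms are inv(t(r(m ∨ p ∨ p ∨ q), t(inv(q) ∨ m ∨ m ∨ m ∨ t(m, m), inv(m) ∨ inv(m))))

Derivation:
Left:  inv(t(r(((p ∨ inv(inv(p))) ∨ m) ∨ q), t(m ∨ t(m ∨ m ∨ inv(m), m) ∨ m ∨ inv(q) ∨ m, (inv(inv(inv(m ∨ (((inv(q) ∨ q) ∨ p) ∨ inv(p))))) ∨ o) ∨ inv(m))))
  Push inv inside:  distribute inv over ∨ and collapse double inv
  Combine occurrences:  inv(t(r(m ∨ p ∨ p ∨ q), t(inv(q) ∨ m ∨ m ∨ m ∨ t(m, m), inv(m) ∨ inv(m))))
Right:  inv(t(r((p ∨ ((p ∨ (inv(m) ∨ m)) ∨ ((inv(p) ∨ m) ∨ p))) ∨ q) ∨ (inv(q) ∨ q), t(t(m, m) ∨ m ∨ ((m ∨ inv(inv(m))) ∨ inv(q)), inv(m) ∨ inv(m) ∨ inv(m) ∨ inv(inv(m)))))
  Push inv inside:  distribute inv over ∨ and collapse double inv
  Collect:  inv(t(r(m ∨ p ∨ p ∨ q), t(inv(q) ∨ m ∨ m ∨ m ∨ t(m, m), inv(m) ∨ inv(m))))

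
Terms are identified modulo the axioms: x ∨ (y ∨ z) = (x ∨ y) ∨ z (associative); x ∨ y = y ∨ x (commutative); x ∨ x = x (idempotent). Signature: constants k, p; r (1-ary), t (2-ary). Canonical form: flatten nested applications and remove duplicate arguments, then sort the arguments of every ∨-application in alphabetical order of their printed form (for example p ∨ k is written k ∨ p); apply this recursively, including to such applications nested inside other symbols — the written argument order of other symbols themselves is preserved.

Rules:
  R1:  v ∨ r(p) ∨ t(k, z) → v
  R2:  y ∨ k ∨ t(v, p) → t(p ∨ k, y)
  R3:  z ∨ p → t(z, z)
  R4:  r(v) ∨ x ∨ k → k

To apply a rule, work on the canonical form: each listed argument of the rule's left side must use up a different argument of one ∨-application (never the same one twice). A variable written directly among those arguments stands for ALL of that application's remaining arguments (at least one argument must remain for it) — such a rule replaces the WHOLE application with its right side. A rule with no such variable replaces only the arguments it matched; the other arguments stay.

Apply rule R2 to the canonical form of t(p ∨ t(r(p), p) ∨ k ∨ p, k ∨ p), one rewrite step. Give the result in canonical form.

Answer: t(t(k ∨ p, p), k ∨ p)

Derivation:
Canonical form:  t(k ∨ p ∨ t(r(p), p), k ∨ p)
Apply R2:  consuming k, t(r(p), p);  v := r(p), y := p
Every leftover argument binds to the variable; the entire application is replaced.
Giving:  t(t(k ∨ p, p), k ∨ p)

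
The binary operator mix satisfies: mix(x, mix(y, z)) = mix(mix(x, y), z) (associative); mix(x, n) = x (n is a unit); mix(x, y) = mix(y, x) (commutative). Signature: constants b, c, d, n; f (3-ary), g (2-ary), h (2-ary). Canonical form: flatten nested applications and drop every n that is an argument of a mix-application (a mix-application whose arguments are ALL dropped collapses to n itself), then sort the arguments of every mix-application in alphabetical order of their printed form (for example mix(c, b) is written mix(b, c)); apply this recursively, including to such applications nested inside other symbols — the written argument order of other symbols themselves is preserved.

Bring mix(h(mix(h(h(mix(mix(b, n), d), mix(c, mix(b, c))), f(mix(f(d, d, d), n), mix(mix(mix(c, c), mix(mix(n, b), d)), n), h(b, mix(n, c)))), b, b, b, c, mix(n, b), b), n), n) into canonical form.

Answer: h(mix(b, b, b, b, b, c, h(h(mix(b, d), mix(b, c, c)), f(f(d, d, d), mix(b, c, c, d), h(b, c)))), n)

Derivation:
Simplify inside:  h(mix(h(h(mix(mix(b, n), d), mix(c, mix(b, c))), f(mix(f(d, d, d), n), mix(mix(mix(c, c), mix(mix(n, b), d)), n), h(b, mix(n, c)))), b, b, b, c, mix(n, b), b), n)  →  h(mix(b, b, b, b, b, c, h(h(mix(b, d), mix(b, c, c)), f(f(d, d, d), mix(b, c, c, d), h(b, c)))), n)
Units out:  drop n
Sort arguments:  h(mix(b, b, b, b, b, c, h(h(mix(b, d), mix(b, c, c)), f(f(d, d, d), mix(b, c, c, d), h(b, c)))), n)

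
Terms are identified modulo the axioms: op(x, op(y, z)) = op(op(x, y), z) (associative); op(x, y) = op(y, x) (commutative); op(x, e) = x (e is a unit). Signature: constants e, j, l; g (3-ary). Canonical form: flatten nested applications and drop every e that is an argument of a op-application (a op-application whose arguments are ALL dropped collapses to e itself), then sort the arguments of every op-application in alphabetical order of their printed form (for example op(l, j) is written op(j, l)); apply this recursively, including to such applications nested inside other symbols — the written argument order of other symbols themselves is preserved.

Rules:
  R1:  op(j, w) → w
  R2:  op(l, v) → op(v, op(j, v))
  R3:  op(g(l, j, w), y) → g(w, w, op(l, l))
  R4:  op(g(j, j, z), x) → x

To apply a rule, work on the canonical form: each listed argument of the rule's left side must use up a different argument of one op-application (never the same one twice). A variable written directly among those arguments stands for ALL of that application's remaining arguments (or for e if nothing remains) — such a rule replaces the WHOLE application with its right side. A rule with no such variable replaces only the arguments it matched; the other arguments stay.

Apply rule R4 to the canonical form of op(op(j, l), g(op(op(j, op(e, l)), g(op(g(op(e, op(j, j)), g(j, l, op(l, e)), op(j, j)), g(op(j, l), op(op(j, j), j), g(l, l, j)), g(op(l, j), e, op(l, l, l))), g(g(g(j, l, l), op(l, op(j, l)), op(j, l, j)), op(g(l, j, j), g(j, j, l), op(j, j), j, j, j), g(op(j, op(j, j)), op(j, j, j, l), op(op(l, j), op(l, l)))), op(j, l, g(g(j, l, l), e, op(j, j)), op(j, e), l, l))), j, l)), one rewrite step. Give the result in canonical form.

Canonical form:  op(g(op(g(op(g(op(j, j), g(j, l, l), op(j, j)), g(op(j, l), e, op(l, l, l)), g(op(j, l), op(j, j, j), g(l, l, j))), g(g(g(j, l, l), op(j, l, l), op(j, j, l)), op(g(j, j, l), g(l, j, j), j, j, j, j, j), g(op(j, j, j), op(j, j, j, l), op(j, l, l, l))), op(g(g(j, l, l), e, op(j, j)), j, j, l, l, l)), j, l), j, l), j, l)
R4 matches:  uses g(j, j, l);  x := op(g(l, j, j), j, j, j, j, j), z := l
Every leftover argument binds to the variable; the entire application is replaced.
New term:  op(g(op(g(op(g(op(j, j), g(j, l, l), op(j, j)), g(op(j, l), e, op(l, l, l)), g(op(j, l), op(j, j, j), g(l, l, j))), g(g(g(j, l, l), op(j, l, l), op(j, j, l)), op(g(l, j, j), j, j, j, j, j), g(op(j, j, j), op(j, j, j, l), op(j, l, l, l))), op(g(g(j, l, l), e, op(j, j)), j, j, l, l, l)), j, l), j, l), j, l)

Answer: op(g(op(g(op(g(op(j, j), g(j, l, l), op(j, j)), g(op(j, l), e, op(l, l, l)), g(op(j, l), op(j, j, j), g(l, l, j))), g(g(g(j, l, l), op(j, l, l), op(j, j, l)), op(g(l, j, j), j, j, j, j, j), g(op(j, j, j), op(j, j, j, l), op(j, l, l, l))), op(g(g(j, l, l), e, op(j, j)), j, j, l, l, l)), j, l), j, l), j, l)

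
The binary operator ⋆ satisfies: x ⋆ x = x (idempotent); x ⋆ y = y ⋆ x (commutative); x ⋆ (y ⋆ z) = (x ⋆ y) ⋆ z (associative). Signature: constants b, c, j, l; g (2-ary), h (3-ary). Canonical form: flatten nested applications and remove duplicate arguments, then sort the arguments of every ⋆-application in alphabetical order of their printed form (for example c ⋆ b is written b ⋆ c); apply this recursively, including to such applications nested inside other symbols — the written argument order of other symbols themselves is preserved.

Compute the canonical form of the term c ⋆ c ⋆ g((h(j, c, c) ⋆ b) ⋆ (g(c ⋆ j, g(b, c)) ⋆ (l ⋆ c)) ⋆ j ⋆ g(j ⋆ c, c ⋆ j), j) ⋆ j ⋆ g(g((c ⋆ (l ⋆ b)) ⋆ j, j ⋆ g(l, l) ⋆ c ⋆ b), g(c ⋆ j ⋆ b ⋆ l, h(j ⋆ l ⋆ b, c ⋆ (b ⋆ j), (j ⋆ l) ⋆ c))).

Answer: c ⋆ g(b ⋆ c ⋆ g(c ⋆ j, c ⋆ j) ⋆ g(c ⋆ j, g(b, c)) ⋆ h(j, c, c) ⋆ j ⋆ l, j) ⋆ g(g(b ⋆ c ⋆ j ⋆ l, b ⋆ c ⋆ g(l, l) ⋆ j), g(b ⋆ c ⋆ j ⋆ l, h(b ⋆ j ⋆ l, b ⋆ c ⋆ j, c ⋆ j ⋆ l))) ⋆ j

Derivation:
Simplify inside:  g((h(j, c, c) ⋆ b) ⋆ (g(c ⋆ j, g(b, c)) ⋆ (l ⋆ c)) ⋆ j ⋆ g(j ⋆ c, c ⋆ j), j)  →  g(b ⋆ c ⋆ g(c ⋆ j, c ⋆ j) ⋆ g(c ⋆ j, g(b, c)) ⋆ h(j, c, c) ⋆ j ⋆ l, j)
Canonicalize subterm:  g(g((c ⋆ (l ⋆ b)) ⋆ j, j ⋆ g(l, l) ⋆ c ⋆ b), g(c ⋆ j ⋆ b ⋆ l, h(j ⋆ l ⋆ b, c ⋆ (b ⋆ j), (j ⋆ l) ⋆ c)))  →  g(g(b ⋆ c ⋆ j ⋆ l, b ⋆ c ⋆ g(l, l) ⋆ j), g(b ⋆ c ⋆ j ⋆ l, h(b ⋆ j ⋆ l, b ⋆ c ⋆ j, c ⋆ j ⋆ l)))
Deduplicate:  drop duplicate c
Sort:  c ⋆ g(b ⋆ c ⋆ g(c ⋆ j, c ⋆ j) ⋆ g(c ⋆ j, g(b, c)) ⋆ h(j, c, c) ⋆ j ⋆ l, j) ⋆ g(g(b ⋆ c ⋆ j ⋆ l, b ⋆ c ⋆ g(l, l) ⋆ j), g(b ⋆ c ⋆ j ⋆ l, h(b ⋆ j ⋆ l, b ⋆ c ⋆ j, c ⋆ j ⋆ l))) ⋆ j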